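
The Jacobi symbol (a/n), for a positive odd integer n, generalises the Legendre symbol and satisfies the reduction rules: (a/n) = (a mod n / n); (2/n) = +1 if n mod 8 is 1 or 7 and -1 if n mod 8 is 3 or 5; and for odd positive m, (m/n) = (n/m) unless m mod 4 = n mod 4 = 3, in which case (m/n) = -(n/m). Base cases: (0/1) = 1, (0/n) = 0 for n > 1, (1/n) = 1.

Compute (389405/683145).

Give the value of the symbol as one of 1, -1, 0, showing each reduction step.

0

reciprocity: (389405/683145) = +1·(683145/389405) since 389405 mod 4 = 1, 683145 mod 4 = 1; sign now +1
(683145/389405) = (293740/389405)   [reduce mod 389405]
293740 = 2^2·73435; (2/389405) = -1 since 389405 mod 8 = 5, so (293740/389405) = (-1)^2·(73435/389405); sign now +1
reciprocity: (73435/389405) = +1·(389405/73435) since 73435 mod 4 = 3, 389405 mod 4 = 1; sign now +1
(389405/73435) = (22230/73435)   [reduce mod 73435]
22230 = 2^1·11115; (2/73435) = -1 since 73435 mod 8 = 3, so (22230/73435) = (-1)^1·(11115/73435); sign now -1
reciprocity: (11115/73435) = -1·(73435/11115) since 11115 mod 4 = 3, 73435 mod 4 = 3; sign now +1
(73435/11115) = (6745/11115)   [reduce mod 11115]
reciprocity: (6745/11115) = +1·(11115/6745) since 6745 mod 4 = 1, 11115 mod 4 = 3; sign now +1
(11115/6745) = (4370/6745)   [reduce mod 6745]
4370 = 2^1·2185; (2/6745) = +1 since 6745 mod 8 = 1, so (4370/6745) = (+1)^1·(2185/6745); sign now +1
reciprocity: (2185/6745) = +1·(6745/2185) since 2185 mod 4 = 1, 6745 mod 4 = 1; sign now +1
(6745/2185) = (190/2185)   [reduce mod 2185]
190 = 2^1·95; (2/2185) = +1 since 2185 mod 8 = 1, so (190/2185) = (+1)^1·(95/2185); sign now +1
reciprocity: (95/2185) = +1·(2185/95) since 95 mod 4 = 3, 2185 mod 4 = 1; sign now +1
(2185/95) = (0/95)   [reduce mod 95]
(0/95) = 0   [gcd(a, n) > 1]; final value = 0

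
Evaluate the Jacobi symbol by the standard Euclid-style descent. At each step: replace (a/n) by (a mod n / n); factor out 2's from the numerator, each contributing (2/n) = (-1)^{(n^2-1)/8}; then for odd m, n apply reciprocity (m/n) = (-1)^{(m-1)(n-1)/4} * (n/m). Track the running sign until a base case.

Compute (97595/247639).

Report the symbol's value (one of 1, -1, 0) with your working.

reciprocity: (97595/247639) = -1·(247639/97595) since 97595 mod 4 = 3, 247639 mod 4 = 3; sign now -1
(247639/97595) = (52449/97595)   [reduce mod 97595]
reciprocity: (52449/97595) = +1·(97595/52449) since 52449 mod 4 = 1, 97595 mod 4 = 3; sign now -1
(97595/52449) = (45146/52449)   [reduce mod 52449]
45146 = 2^1·22573; (2/52449) = +1 since 52449 mod 8 = 1, so (45146/52449) = (+1)^1·(22573/52449); sign now -1
reciprocity: (22573/52449) = +1·(52449/22573) since 22573 mod 4 = 1, 52449 mod 4 = 1; sign now -1
(52449/22573) = (7303/22573)   [reduce mod 22573]
reciprocity: (7303/22573) = +1·(22573/7303) since 7303 mod 4 = 3, 22573 mod 4 = 1; sign now -1
(22573/7303) = (664/7303)   [reduce mod 7303]
664 = 2^3·83; (2/7303) = +1 since 7303 mod 8 = 7, so (664/7303) = (+1)^3·(83/7303); sign now -1
reciprocity: (83/7303) = -1·(7303/83) since 83 mod 4 = 3, 7303 mod 4 = 3; sign now +1
(7303/83) = (82/83)   [reduce mod 83]
82 = 2^1·41; (2/83) = -1 since 83 mod 8 = 3, so (82/83) = (-1)^1·(41/83); sign now -1
reciprocity: (41/83) = +1·(83/41) since 41 mod 4 = 1, 83 mod 4 = 3; sign now -1
(83/41) = (1/41)   [reduce mod 41]
(1/41) = 1; final value = sign = -1

-1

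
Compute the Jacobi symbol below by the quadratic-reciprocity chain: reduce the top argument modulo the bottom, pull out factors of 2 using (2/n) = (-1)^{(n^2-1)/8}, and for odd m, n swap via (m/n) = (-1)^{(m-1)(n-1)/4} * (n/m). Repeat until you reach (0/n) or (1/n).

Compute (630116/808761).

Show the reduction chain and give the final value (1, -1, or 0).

-1

factor out 2^2: 630116 = 2^2·157529; with 808761 mod 8 = 1, (2/808761) = +1; sign now +1; continue with (157529/808761)
flip (157529/808761) -> (808761/157529): both odd, 157529 mod 4 = 1, 808761 mod 4 = 1, so the flip contributes +1; sign now +1
(808761/157529): 808761 mod 157529 = 21116, so (808761/157529) = (21116/157529)
factor out 2^2: 21116 = 2^2·5279; with 157529 mod 8 = 1, (2/157529) = +1; sign now +1; continue with (5279/157529)
flip (5279/157529) -> (157529/5279): both odd, 5279 mod 4 = 3, 157529 mod 4 = 1, so the flip contributes +1; sign now +1
(157529/5279): 157529 mod 5279 = 4438, so (157529/5279) = (4438/5279)
factor out 2^1: 4438 = 2^1·2219; with 5279 mod 8 = 7, (2/5279) = +1; sign now +1; continue with (2219/5279)
flip (2219/5279) -> (5279/2219): both odd, 2219 mod 4 = 3, 5279 mod 4 = 3, so the flip contributes -1; sign now -1
(5279/2219): 5279 mod 2219 = 841, so (5279/2219) = (841/2219)
flip (841/2219) -> (2219/841): both odd, 841 mod 4 = 1, 2219 mod 4 = 3, so the flip contributes +1; sign now -1
(2219/841): 2219 mod 841 = 537, so (2219/841) = (537/841)
flip (537/841) -> (841/537): both odd, 537 mod 4 = 1, 841 mod 4 = 1, so the flip contributes +1; sign now -1
(841/537): 841 mod 537 = 304, so (841/537) = (304/537)
factor out 2^4: 304 = 2^4·19; with 537 mod 8 = 1, (2/537) = +1; sign now -1; continue with (19/537)
flip (19/537) -> (537/19): both odd, 19 mod 4 = 3, 537 mod 4 = 1, so the flip contributes +1; sign now -1
(537/19): 537 mod 19 = 5, so (537/19) = (5/19)
flip (5/19) -> (19/5): both odd, 5 mod 4 = 1, 19 mod 4 = 3, so the flip contributes +1; sign now -1
(19/5): 19 mod 5 = 4, so (19/5) = (4/5)
factor out 2^2: 4 = 2^2·1; with 5 mod 8 = 5, (2/5) = -1; sign now -1; continue with (1/5)
reached (1/5) = 1, so the symbol is -1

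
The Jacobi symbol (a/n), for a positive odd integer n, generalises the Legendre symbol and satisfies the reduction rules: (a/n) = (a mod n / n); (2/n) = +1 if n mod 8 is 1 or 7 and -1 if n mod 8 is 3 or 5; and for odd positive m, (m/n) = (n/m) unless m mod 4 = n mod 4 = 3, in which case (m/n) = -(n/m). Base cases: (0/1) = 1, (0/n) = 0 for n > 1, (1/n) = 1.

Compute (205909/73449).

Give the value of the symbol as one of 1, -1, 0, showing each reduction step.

1

(205909/73449) = (59011/73449)   [reduce mod 73449]
reciprocity: (59011/73449) = +1·(73449/59011) since 59011 mod 4 = 3, 73449 mod 4 = 1; sign now +1
(73449/59011) = (14438/59011)   [reduce mod 59011]
14438 = 2^1·7219; (2/59011) = -1 since 59011 mod 8 = 3, so (14438/59011) = (-1)^1·(7219/59011); sign now -1
reciprocity: (7219/59011) = -1·(59011/7219) since 7219 mod 4 = 3, 59011 mod 4 = 3; sign now +1
(59011/7219) = (1259/7219)   [reduce mod 7219]
reciprocity: (1259/7219) = -1·(7219/1259) since 1259 mod 4 = 3, 7219 mod 4 = 3; sign now -1
(7219/1259) = (924/1259)   [reduce mod 1259]
924 = 2^2·231; (2/1259) = -1 since 1259 mod 8 = 3, so (924/1259) = (-1)^2·(231/1259); sign now -1
reciprocity: (231/1259) = -1·(1259/231) since 231 mod 4 = 3, 1259 mod 4 = 3; sign now +1
(1259/231) = (104/231)   [reduce mod 231]
104 = 2^3·13; (2/231) = +1 since 231 mod 8 = 7, so (104/231) = (+1)^3·(13/231); sign now +1
reciprocity: (13/231) = +1·(231/13) since 13 mod 4 = 1, 231 mod 4 = 3; sign now +1
(231/13) = (10/13)   [reduce mod 13]
10 = 2^1·5; (2/13) = -1 since 13 mod 8 = 5, so (10/13) = (-1)^1·(5/13); sign now -1
reciprocity: (5/13) = +1·(13/5) since 5 mod 4 = 1, 13 mod 4 = 1; sign now -1
(13/5) = (3/5)   [reduce mod 5]
reciprocity: (3/5) = +1·(5/3) since 3 mod 4 = 3, 5 mod 4 = 1; sign now -1
(5/3) = (2/3)   [reduce mod 3]
2 = 2^1·1; (2/3) = -1 since 3 mod 8 = 3, so (2/3) = (-1)^1·(1/3); sign now +1
(1/3) = 1; final value = sign = +1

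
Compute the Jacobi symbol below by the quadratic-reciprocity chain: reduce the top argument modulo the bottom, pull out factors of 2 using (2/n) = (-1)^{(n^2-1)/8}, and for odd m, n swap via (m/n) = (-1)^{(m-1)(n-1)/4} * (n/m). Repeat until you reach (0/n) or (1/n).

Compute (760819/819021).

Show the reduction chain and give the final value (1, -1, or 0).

reciprocity: (760819/819021) = +1·(819021/760819) since 760819 mod 4 = 3, 819021 mod 4 = 1; sign now +1
(819021/760819) = (58202/760819)   [reduce mod 760819]
58202 = 2^1·29101; (2/760819) = -1 since 760819 mod 8 = 3, so (58202/760819) = (-1)^1·(29101/760819); sign now -1
reciprocity: (29101/760819) = +1·(760819/29101) since 29101 mod 4 = 1, 760819 mod 4 = 3; sign now -1
(760819/29101) = (4193/29101)   [reduce mod 29101]
reciprocity: (4193/29101) = +1·(29101/4193) since 4193 mod 4 = 1, 29101 mod 4 = 1; sign now -1
(29101/4193) = (3943/4193)   [reduce mod 4193]
reciprocity: (3943/4193) = +1·(4193/3943) since 3943 mod 4 = 3, 4193 mod 4 = 1; sign now -1
(4193/3943) = (250/3943)   [reduce mod 3943]
250 = 2^1·125; (2/3943) = +1 since 3943 mod 8 = 7, so (250/3943) = (+1)^1·(125/3943); sign now -1
reciprocity: (125/3943) = +1·(3943/125) since 125 mod 4 = 1, 3943 mod 4 = 3; sign now -1
(3943/125) = (68/125)   [reduce mod 125]
68 = 2^2·17; (2/125) = -1 since 125 mod 8 = 5, so (68/125) = (-1)^2·(17/125); sign now -1
reciprocity: (17/125) = +1·(125/17) since 17 mod 4 = 1, 125 mod 4 = 1; sign now -1
(125/17) = (6/17)   [reduce mod 17]
6 = 2^1·3; (2/17) = +1 since 17 mod 8 = 1, so (6/17) = (+1)^1·(3/17); sign now -1
reciprocity: (3/17) = +1·(17/3) since 3 mod 4 = 3, 17 mod 4 = 1; sign now -1
(17/3) = (2/3)   [reduce mod 3]
2 = 2^1·1; (2/3) = -1 since 3 mod 8 = 3, so (2/3) = (-1)^1·(1/3); sign now +1
(1/3) = 1; final value = sign = +1

1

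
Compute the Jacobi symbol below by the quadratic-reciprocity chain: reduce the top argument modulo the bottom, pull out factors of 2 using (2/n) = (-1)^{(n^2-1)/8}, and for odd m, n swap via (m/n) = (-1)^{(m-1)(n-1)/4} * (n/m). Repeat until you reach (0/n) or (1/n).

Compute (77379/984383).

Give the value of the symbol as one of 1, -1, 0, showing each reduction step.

reciprocity: (77379/984383) = -1·(984383/77379) since 77379 mod 4 = 3, 984383 mod 4 = 3; sign now -1
(984383/77379) = (55835/77379)   [reduce mod 77379]
reciprocity: (55835/77379) = -1·(77379/55835) since 55835 mod 4 = 3, 77379 mod 4 = 3; sign now +1
(77379/55835) = (21544/55835)   [reduce mod 55835]
21544 = 2^3·2693; (2/55835) = -1 since 55835 mod 8 = 3, so (21544/55835) = (-1)^3·(2693/55835); sign now -1
reciprocity: (2693/55835) = +1·(55835/2693) since 2693 mod 4 = 1, 55835 mod 4 = 3; sign now -1
(55835/2693) = (1975/2693)   [reduce mod 2693]
reciprocity: (1975/2693) = +1·(2693/1975) since 1975 mod 4 = 3, 2693 mod 4 = 1; sign now -1
(2693/1975) = (718/1975)   [reduce mod 1975]
718 = 2^1·359; (2/1975) = +1 since 1975 mod 8 = 7, so (718/1975) = (+1)^1·(359/1975); sign now -1
reciprocity: (359/1975) = -1·(1975/359) since 359 mod 4 = 3, 1975 mod 4 = 3; sign now +1
(1975/359) = (180/359)   [reduce mod 359]
180 = 2^2·45; (2/359) = +1 since 359 mod 8 = 7, so (180/359) = (+1)^2·(45/359); sign now +1
reciprocity: (45/359) = +1·(359/45) since 45 mod 4 = 1, 359 mod 4 = 3; sign now +1
(359/45) = (44/45)   [reduce mod 45]
44 = 2^2·11; (2/45) = -1 since 45 mod 8 = 5, so (44/45) = (-1)^2·(11/45); sign now +1
reciprocity: (11/45) = +1·(45/11) since 11 mod 4 = 3, 45 mod 4 = 1; sign now +1
(45/11) = (1/11)   [reduce mod 11]
(1/11) = 1; final value = sign = +1

1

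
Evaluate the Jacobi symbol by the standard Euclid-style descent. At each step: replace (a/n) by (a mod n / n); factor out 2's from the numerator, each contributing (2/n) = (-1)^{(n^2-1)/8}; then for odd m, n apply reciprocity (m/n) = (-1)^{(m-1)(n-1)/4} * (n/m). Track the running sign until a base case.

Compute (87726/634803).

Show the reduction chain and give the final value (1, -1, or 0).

87726 = 2^1·43863; (2/634803) = -1 since 634803 mod 8 = 3, so (87726/634803) = (-1)^1·(43863/634803); sign now -1
reciprocity: (43863/634803) = -1·(634803/43863) since 43863 mod 4 = 3, 634803 mod 4 = 3; sign now +1
(634803/43863) = (20721/43863)   [reduce mod 43863]
reciprocity: (20721/43863) = +1·(43863/20721) since 20721 mod 4 = 1, 43863 mod 4 = 3; sign now +1
(43863/20721) = (2421/20721)   [reduce mod 20721]
reciprocity: (2421/20721) = +1·(20721/2421) since 2421 mod 4 = 1, 20721 mod 4 = 1; sign now +1
(20721/2421) = (1353/2421)   [reduce mod 2421]
reciprocity: (1353/2421) = +1·(2421/1353) since 1353 mod 4 = 1, 2421 mod 4 = 1; sign now +1
(2421/1353) = (1068/1353)   [reduce mod 1353]
1068 = 2^2·267; (2/1353) = +1 since 1353 mod 8 = 1, so (1068/1353) = (+1)^2·(267/1353); sign now +1
reciprocity: (267/1353) = +1·(1353/267) since 267 mod 4 = 3, 1353 mod 4 = 1; sign now +1
(1353/267) = (18/267)   [reduce mod 267]
18 = 2^1·9; (2/267) = -1 since 267 mod 8 = 3, so (18/267) = (-1)^1·(9/267); sign now -1
reciprocity: (9/267) = +1·(267/9) since 9 mod 4 = 1, 267 mod 4 = 3; sign now -1
(267/9) = (6/9)   [reduce mod 9]
6 = 2^1·3; (2/9) = +1 since 9 mod 8 = 1, so (6/9) = (+1)^1·(3/9); sign now -1
reciprocity: (3/9) = +1·(9/3) since 3 mod 4 = 3, 9 mod 4 = 1; sign now -1
(9/3) = (0/3)   [reduce mod 3]
(0/3) = 0   [gcd(a, n) > 1]; final value = 0

0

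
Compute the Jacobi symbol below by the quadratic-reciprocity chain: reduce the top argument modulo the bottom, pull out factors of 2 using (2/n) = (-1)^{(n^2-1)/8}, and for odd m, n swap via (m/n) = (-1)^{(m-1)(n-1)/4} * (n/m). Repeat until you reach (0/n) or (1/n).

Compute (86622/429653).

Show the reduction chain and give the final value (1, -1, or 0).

86622 = 2^1·43311; (2/429653) = -1 since 429653 mod 8 = 5, so (86622/429653) = (-1)^1·(43311/429653); sign now -1
reciprocity: (43311/429653) = +1·(429653/43311) since 43311 mod 4 = 3, 429653 mod 4 = 1; sign now -1
(429653/43311) = (39854/43311)   [reduce mod 43311]
39854 = 2^1·19927; (2/43311) = +1 since 43311 mod 8 = 7, so (39854/43311) = (+1)^1·(19927/43311); sign now -1
reciprocity: (19927/43311) = -1·(43311/19927) since 19927 mod 4 = 3, 43311 mod 4 = 3; sign now +1
(43311/19927) = (3457/19927)   [reduce mod 19927]
reciprocity: (3457/19927) = +1·(19927/3457) since 3457 mod 4 = 1, 19927 mod 4 = 3; sign now +1
(19927/3457) = (2642/3457)   [reduce mod 3457]
2642 = 2^1·1321; (2/3457) = +1 since 3457 mod 8 = 1, so (2642/3457) = (+1)^1·(1321/3457); sign now +1
reciprocity: (1321/3457) = +1·(3457/1321) since 1321 mod 4 = 1, 3457 mod 4 = 1; sign now +1
(3457/1321) = (815/1321)   [reduce mod 1321]
reciprocity: (815/1321) = +1·(1321/815) since 815 mod 4 = 3, 1321 mod 4 = 1; sign now +1
(1321/815) = (506/815)   [reduce mod 815]
506 = 2^1·253; (2/815) = +1 since 815 mod 8 = 7, so (506/815) = (+1)^1·(253/815); sign now +1
reciprocity: (253/815) = +1·(815/253) since 253 mod 4 = 1, 815 mod 4 = 3; sign now +1
(815/253) = (56/253)   [reduce mod 253]
56 = 2^3·7; (2/253) = -1 since 253 mod 8 = 5, so (56/253) = (-1)^3·(7/253); sign now -1
reciprocity: (7/253) = +1·(253/7) since 7 mod 4 = 3, 253 mod 4 = 1; sign now -1
(253/7) = (1/7)   [reduce mod 7]
(1/7) = 1; final value = sign = -1

-1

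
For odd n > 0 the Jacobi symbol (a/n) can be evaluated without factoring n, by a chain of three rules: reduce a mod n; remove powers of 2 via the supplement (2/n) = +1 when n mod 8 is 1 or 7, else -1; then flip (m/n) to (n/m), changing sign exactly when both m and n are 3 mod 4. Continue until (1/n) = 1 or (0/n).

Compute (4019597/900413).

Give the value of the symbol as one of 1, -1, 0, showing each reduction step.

-1

(4019597/900413): 4019597 mod 900413 = 417945, so (4019597/900413) = (417945/900413)
flip (417945/900413) -> (900413/417945): both odd, 417945 mod 4 = 1, 900413 mod 4 = 1, so the flip contributes +1; sign now +1
(900413/417945): 900413 mod 417945 = 64523, so (900413/417945) = (64523/417945)
flip (64523/417945) -> (417945/64523): both odd, 64523 mod 4 = 3, 417945 mod 4 = 1, so the flip contributes +1; sign now +1
(417945/64523): 417945 mod 64523 = 30807, so (417945/64523) = (30807/64523)
flip (30807/64523) -> (64523/30807): both odd, 30807 mod 4 = 3, 64523 mod 4 = 3, so the flip contributes -1; sign now -1
(64523/30807): 64523 mod 30807 = 2909, so (64523/30807) = (2909/30807)
flip (2909/30807) -> (30807/2909): both odd, 2909 mod 4 = 1, 30807 mod 4 = 3, so the flip contributes +1; sign now -1
(30807/2909): 30807 mod 2909 = 1717, so (30807/2909) = (1717/2909)
flip (1717/2909) -> (2909/1717): both odd, 1717 mod 4 = 1, 2909 mod 4 = 1, so the flip contributes +1; sign now -1
(2909/1717): 2909 mod 1717 = 1192, so (2909/1717) = (1192/1717)
factor out 2^3: 1192 = 2^3·149; with 1717 mod 8 = 5, (2/1717) = -1; sign now +1; continue with (149/1717)
flip (149/1717) -> (1717/149): both odd, 149 mod 4 = 1, 1717 mod 4 = 1, so the flip contributes +1; sign now +1
(1717/149): 1717 mod 149 = 78, so (1717/149) = (78/149)
factor out 2^1: 78 = 2^1·39; with 149 mod 8 = 5, (2/149) = -1; sign now -1; continue with (39/149)
flip (39/149) -> (149/39): both odd, 39 mod 4 = 3, 149 mod 4 = 1, so the flip contributes +1; sign now -1
(149/39): 149 mod 39 = 32, so (149/39) = (32/39)
factor out 2^5: 32 = 2^5·1; with 39 mod 8 = 7, (2/39) = +1; sign now -1; continue with (1/39)
reached (1/39) = 1, so the symbol is -1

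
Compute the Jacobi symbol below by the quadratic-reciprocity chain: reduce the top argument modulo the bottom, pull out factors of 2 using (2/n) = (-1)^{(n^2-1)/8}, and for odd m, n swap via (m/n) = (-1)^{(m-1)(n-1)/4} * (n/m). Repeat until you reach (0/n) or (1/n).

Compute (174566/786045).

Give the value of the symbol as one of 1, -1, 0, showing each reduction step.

174566 = 2^1·87283; (2/786045) = -1 since 786045 mod 8 = 5, so (174566/786045) = (-1)^1·(87283/786045); sign now -1
reciprocity: (87283/786045) = +1·(786045/87283) since 87283 mod 4 = 3, 786045 mod 4 = 1; sign now -1
(786045/87283) = (498/87283)   [reduce mod 87283]
498 = 2^1·249; (2/87283) = -1 since 87283 mod 8 = 3, so (498/87283) = (-1)^1·(249/87283); sign now +1
reciprocity: (249/87283) = +1·(87283/249) since 249 mod 4 = 1, 87283 mod 4 = 3; sign now +1
(87283/249) = (133/249)   [reduce mod 249]
reciprocity: (133/249) = +1·(249/133) since 133 mod 4 = 1, 249 mod 4 = 1; sign now +1
(249/133) = (116/133)   [reduce mod 133]
116 = 2^2·29; (2/133) = -1 since 133 mod 8 = 5, so (116/133) = (-1)^2·(29/133); sign now +1
reciprocity: (29/133) = +1·(133/29) since 29 mod 4 = 1, 133 mod 4 = 1; sign now +1
(133/29) = (17/29)   [reduce mod 29]
reciprocity: (17/29) = +1·(29/17) since 17 mod 4 = 1, 29 mod 4 = 1; sign now +1
(29/17) = (12/17)   [reduce mod 17]
12 = 2^2·3; (2/17) = +1 since 17 mod 8 = 1, so (12/17) = (+1)^2·(3/17); sign now +1
reciprocity: (3/17) = +1·(17/3) since 3 mod 4 = 3, 17 mod 4 = 1; sign now +1
(17/3) = (2/3)   [reduce mod 3]
2 = 2^1·1; (2/3) = -1 since 3 mod 8 = 3, so (2/3) = (-1)^1·(1/3); sign now -1
(1/3) = 1; final value = sign = -1

-1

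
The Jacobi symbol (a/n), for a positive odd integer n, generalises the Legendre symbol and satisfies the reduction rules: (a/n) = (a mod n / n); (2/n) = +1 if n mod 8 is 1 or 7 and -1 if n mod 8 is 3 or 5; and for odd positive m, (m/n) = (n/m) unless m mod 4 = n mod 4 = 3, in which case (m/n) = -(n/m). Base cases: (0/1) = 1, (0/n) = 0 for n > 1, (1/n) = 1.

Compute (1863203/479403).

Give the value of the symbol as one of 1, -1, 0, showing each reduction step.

1

(1863203/479403) = (424994/479403)   [reduce mod 479403]
424994 = 2^1·212497; (2/479403) = -1 since 479403 mod 8 = 3, so (424994/479403) = (-1)^1·(212497/479403); sign now -1
reciprocity: (212497/479403) = +1·(479403/212497) since 212497 mod 4 = 1, 479403 mod 4 = 3; sign now -1
(479403/212497) = (54409/212497)   [reduce mod 212497]
reciprocity: (54409/212497) = +1·(212497/54409) since 54409 mod 4 = 1, 212497 mod 4 = 1; sign now -1
(212497/54409) = (49270/54409)   [reduce mod 54409]
49270 = 2^1·24635; (2/54409) = +1 since 54409 mod 8 = 1, so (49270/54409) = (+1)^1·(24635/54409); sign now -1
reciprocity: (24635/54409) = +1·(54409/24635) since 24635 mod 4 = 3, 54409 mod 4 = 1; sign now -1
(54409/24635) = (5139/24635)   [reduce mod 24635]
reciprocity: (5139/24635) = -1·(24635/5139) since 5139 mod 4 = 3, 24635 mod 4 = 3; sign now +1
(24635/5139) = (4079/5139)   [reduce mod 5139]
reciprocity: (4079/5139) = -1·(5139/4079) since 4079 mod 4 = 3, 5139 mod 4 = 3; sign now -1
(5139/4079) = (1060/4079)   [reduce mod 4079]
1060 = 2^2·265; (2/4079) = +1 since 4079 mod 8 = 7, so (1060/4079) = (+1)^2·(265/4079); sign now -1
reciprocity: (265/4079) = +1·(4079/265) since 265 mod 4 = 1, 4079 mod 4 = 3; sign now -1
(4079/265) = (104/265)   [reduce mod 265]
104 = 2^3·13; (2/265) = +1 since 265 mod 8 = 1, so (104/265) = (+1)^3·(13/265); sign now -1
reciprocity: (13/265) = +1·(265/13) since 13 mod 4 = 1, 265 mod 4 = 1; sign now -1
(265/13) = (5/13)   [reduce mod 13]
reciprocity: (5/13) = +1·(13/5) since 5 mod 4 = 1, 13 mod 4 = 1; sign now -1
(13/5) = (3/5)   [reduce mod 5]
reciprocity: (3/5) = +1·(5/3) since 3 mod 4 = 3, 5 mod 4 = 1; sign now -1
(5/3) = (2/3)   [reduce mod 3]
2 = 2^1·1; (2/3) = -1 since 3 mod 8 = 3, so (2/3) = (-1)^1·(1/3); sign now +1
(1/3) = 1; final value = sign = +1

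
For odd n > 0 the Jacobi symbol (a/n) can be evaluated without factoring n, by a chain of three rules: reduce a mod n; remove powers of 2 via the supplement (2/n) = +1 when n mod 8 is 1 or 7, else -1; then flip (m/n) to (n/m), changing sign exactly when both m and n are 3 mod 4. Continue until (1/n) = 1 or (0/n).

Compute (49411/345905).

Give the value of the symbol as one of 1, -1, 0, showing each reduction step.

flip (49411/345905) -> (345905/49411): both odd, 49411 mod 4 = 3, 345905 mod 4 = 1, so the flip contributes +1; sign now +1
(345905/49411): 345905 mod 49411 = 28, so (345905/49411) = (28/49411)
factor out 2^2: 28 = 2^2·7; with 49411 mod 8 = 3, (2/49411) = -1; sign now +1; continue with (7/49411)
flip (7/49411) -> (49411/7): both odd, 7 mod 4 = 3, 49411 mod 4 = 3, so the flip contributes -1; sign now -1
(49411/7): 49411 mod 7 = 5, so (49411/7) = (5/7)
flip (5/7) -> (7/5): both odd, 5 mod 4 = 1, 7 mod 4 = 3, so the flip contributes +1; sign now -1
(7/5): 7 mod 5 = 2, so (7/5) = (2/5)
factor out 2^1: 2 = 2^1·1; with 5 mod 8 = 5, (2/5) = -1; sign now +1; continue with (1/5)
reached (1/5) = 1, so the symbol is +1

1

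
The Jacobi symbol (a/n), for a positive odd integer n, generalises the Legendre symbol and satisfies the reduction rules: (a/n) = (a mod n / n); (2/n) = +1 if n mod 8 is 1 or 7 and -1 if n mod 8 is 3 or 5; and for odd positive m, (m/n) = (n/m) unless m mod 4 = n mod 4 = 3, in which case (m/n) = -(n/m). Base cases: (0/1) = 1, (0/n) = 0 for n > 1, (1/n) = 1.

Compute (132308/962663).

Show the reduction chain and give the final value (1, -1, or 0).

1

factor out 2^2: 132308 = 2^2·33077; with 962663 mod 8 = 7, (2/962663) = +1; sign now +1; continue with (33077/962663)
flip (33077/962663) -> (962663/33077): both odd, 33077 mod 4 = 1, 962663 mod 4 = 3, so the flip contributes +1; sign now +1
(962663/33077): 962663 mod 33077 = 3430, so (962663/33077) = (3430/33077)
factor out 2^1: 3430 = 2^1·1715; with 33077 mod 8 = 5, (2/33077) = -1; sign now -1; continue with (1715/33077)
flip (1715/33077) -> (33077/1715): both odd, 1715 mod 4 = 3, 33077 mod 4 = 1, so the flip contributes +1; sign now -1
(33077/1715): 33077 mod 1715 = 492, so (33077/1715) = (492/1715)
factor out 2^2: 492 = 2^2·123; with 1715 mod 8 = 3, (2/1715) = -1; sign now -1; continue with (123/1715)
flip (123/1715) -> (1715/123): both odd, 123 mod 4 = 3, 1715 mod 4 = 3, so the flip contributes -1; sign now +1
(1715/123): 1715 mod 123 = 116, so (1715/123) = (116/123)
factor out 2^2: 116 = 2^2·29; with 123 mod 8 = 3, (2/123) = -1; sign now +1; continue with (29/123)
flip (29/123) -> (123/29): both odd, 29 mod 4 = 1, 123 mod 4 = 3, so the flip contributes +1; sign now +1
(123/29): 123 mod 29 = 7, so (123/29) = (7/29)
flip (7/29) -> (29/7): both odd, 7 mod 4 = 3, 29 mod 4 = 1, so the flip contributes +1; sign now +1
(29/7): 29 mod 7 = 1, so (29/7) = (1/7)
reached (1/7) = 1, so the symbol is +1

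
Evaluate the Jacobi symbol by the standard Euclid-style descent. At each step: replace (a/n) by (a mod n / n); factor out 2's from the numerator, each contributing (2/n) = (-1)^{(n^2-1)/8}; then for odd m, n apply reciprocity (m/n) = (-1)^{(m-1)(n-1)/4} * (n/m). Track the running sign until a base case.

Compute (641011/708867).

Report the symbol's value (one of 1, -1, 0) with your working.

-1

reciprocity: (641011/708867) = -1·(708867/641011) since 641011 mod 4 = 3, 708867 mod 4 = 3; sign now -1
(708867/641011) = (67856/641011)   [reduce mod 641011]
67856 = 2^4·4241; (2/641011) = -1 since 641011 mod 8 = 3, so (67856/641011) = (-1)^4·(4241/641011); sign now -1
reciprocity: (4241/641011) = +1·(641011/4241) since 4241 mod 4 = 1, 641011 mod 4 = 3; sign now -1
(641011/4241) = (620/4241)   [reduce mod 4241]
620 = 2^2·155; (2/4241) = +1 since 4241 mod 8 = 1, so (620/4241) = (+1)^2·(155/4241); sign now -1
reciprocity: (155/4241) = +1·(4241/155) since 155 mod 4 = 3, 4241 mod 4 = 1; sign now -1
(4241/155) = (56/155)   [reduce mod 155]
56 = 2^3·7; (2/155) = -1 since 155 mod 8 = 3, so (56/155) = (-1)^3·(7/155); sign now +1
reciprocity: (7/155) = -1·(155/7) since 7 mod 4 = 3, 155 mod 4 = 3; sign now -1
(155/7) = (1/7)   [reduce mod 7]
(1/7) = 1; final value = sign = -1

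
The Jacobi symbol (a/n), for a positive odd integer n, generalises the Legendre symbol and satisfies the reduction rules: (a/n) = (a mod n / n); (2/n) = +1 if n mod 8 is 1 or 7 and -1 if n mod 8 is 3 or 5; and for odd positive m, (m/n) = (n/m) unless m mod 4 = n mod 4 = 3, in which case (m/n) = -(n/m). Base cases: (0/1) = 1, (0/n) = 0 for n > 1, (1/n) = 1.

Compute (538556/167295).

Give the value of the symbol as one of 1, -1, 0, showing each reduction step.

1

(538556/167295) = (36671/167295)   [reduce mod 167295]
reciprocity: (36671/167295) = -1·(167295/36671) since 36671 mod 4 = 3, 167295 mod 4 = 3; sign now -1
(167295/36671) = (20611/36671)   [reduce mod 36671]
reciprocity: (20611/36671) = -1·(36671/20611) since 20611 mod 4 = 3, 36671 mod 4 = 3; sign now +1
(36671/20611) = (16060/20611)   [reduce mod 20611]
16060 = 2^2·4015; (2/20611) = -1 since 20611 mod 8 = 3, so (16060/20611) = (-1)^2·(4015/20611); sign now +1
reciprocity: (4015/20611) = -1·(20611/4015) since 4015 mod 4 = 3, 20611 mod 4 = 3; sign now -1
(20611/4015) = (536/4015)   [reduce mod 4015]
536 = 2^3·67; (2/4015) = +1 since 4015 mod 8 = 7, so (536/4015) = (+1)^3·(67/4015); sign now -1
reciprocity: (67/4015) = -1·(4015/67) since 67 mod 4 = 3, 4015 mod 4 = 3; sign now +1
(4015/67) = (62/67)   [reduce mod 67]
62 = 2^1·31; (2/67) = -1 since 67 mod 8 = 3, so (62/67) = (-1)^1·(31/67); sign now -1
reciprocity: (31/67) = -1·(67/31) since 31 mod 4 = 3, 67 mod 4 = 3; sign now +1
(67/31) = (5/31)   [reduce mod 31]
reciprocity: (5/31) = +1·(31/5) since 5 mod 4 = 1, 31 mod 4 = 3; sign now +1
(31/5) = (1/5)   [reduce mod 5]
(1/5) = 1; final value = sign = +1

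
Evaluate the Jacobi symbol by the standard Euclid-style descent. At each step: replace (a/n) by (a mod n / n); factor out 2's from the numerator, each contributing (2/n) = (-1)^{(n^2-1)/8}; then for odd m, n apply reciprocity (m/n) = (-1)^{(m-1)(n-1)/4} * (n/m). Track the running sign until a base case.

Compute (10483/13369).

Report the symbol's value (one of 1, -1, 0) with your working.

-1

reciprocity: (10483/13369) = +1·(13369/10483) since 10483 mod 4 = 3, 13369 mod 4 = 1; sign now +1
(13369/10483) = (2886/10483)   [reduce mod 10483]
2886 = 2^1·1443; (2/10483) = -1 since 10483 mod 8 = 3, so (2886/10483) = (-1)^1·(1443/10483); sign now -1
reciprocity: (1443/10483) = -1·(10483/1443) since 1443 mod 4 = 3, 10483 mod 4 = 3; sign now +1
(10483/1443) = (382/1443)   [reduce mod 1443]
382 = 2^1·191; (2/1443) = -1 since 1443 mod 8 = 3, so (382/1443) = (-1)^1·(191/1443); sign now -1
reciprocity: (191/1443) = -1·(1443/191) since 191 mod 4 = 3, 1443 mod 4 = 3; sign now +1
(1443/191) = (106/191)   [reduce mod 191]
106 = 2^1·53; (2/191) = +1 since 191 mod 8 = 7, so (106/191) = (+1)^1·(53/191); sign now +1
reciprocity: (53/191) = +1·(191/53) since 53 mod 4 = 1, 191 mod 4 = 3; sign now +1
(191/53) = (32/53)   [reduce mod 53]
32 = 2^5·1; (2/53) = -1 since 53 mod 8 = 5, so (32/53) = (-1)^5·(1/53); sign now -1
(1/53) = 1; final value = sign = -1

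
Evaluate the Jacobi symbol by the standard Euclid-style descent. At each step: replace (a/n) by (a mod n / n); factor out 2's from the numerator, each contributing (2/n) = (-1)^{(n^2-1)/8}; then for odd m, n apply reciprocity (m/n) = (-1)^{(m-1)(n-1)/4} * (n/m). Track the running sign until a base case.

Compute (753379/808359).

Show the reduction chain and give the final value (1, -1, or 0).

1

flip (753379/808359) -> (808359/753379): both odd, 753379 mod 4 = 3, 808359 mod 4 = 3, so the flip contributes -1; sign now -1
(808359/753379): 808359 mod 753379 = 54980, so (808359/753379) = (54980/753379)
factor out 2^2: 54980 = 2^2·13745; with 753379 mod 8 = 3, (2/753379) = -1; sign now -1; continue with (13745/753379)
flip (13745/753379) -> (753379/13745): both odd, 13745 mod 4 = 1, 753379 mod 4 = 3, so the flip contributes +1; sign now -1
(753379/13745): 753379 mod 13745 = 11149, so (753379/13745) = (11149/13745)
flip (11149/13745) -> (13745/11149): both odd, 11149 mod 4 = 1, 13745 mod 4 = 1, so the flip contributes +1; sign now -1
(13745/11149): 13745 mod 11149 = 2596, so (13745/11149) = (2596/11149)
factor out 2^2: 2596 = 2^2·649; with 11149 mod 8 = 5, (2/11149) = -1; sign now -1; continue with (649/11149)
flip (649/11149) -> (11149/649): both odd, 649 mod 4 = 1, 11149 mod 4 = 1, so the flip contributes +1; sign now -1
(11149/649): 11149 mod 649 = 116, so (11149/649) = (116/649)
factor out 2^2: 116 = 2^2·29; with 649 mod 8 = 1, (2/649) = +1; sign now -1; continue with (29/649)
flip (29/649) -> (649/29): both odd, 29 mod 4 = 1, 649 mod 4 = 1, so the flip contributes +1; sign now -1
(649/29): 649 mod 29 = 11, so (649/29) = (11/29)
flip (11/29) -> (29/11): both odd, 11 mod 4 = 3, 29 mod 4 = 1, so the flip contributes +1; sign now -1
(29/11): 29 mod 11 = 7, so (29/11) = (7/11)
flip (7/11) -> (11/7): both odd, 7 mod 4 = 3, 11 mod 4 = 3, so the flip contributes -1; sign now +1
(11/7): 11 mod 7 = 4, so (11/7) = (4/7)
factor out 2^2: 4 = 2^2·1; with 7 mod 8 = 7, (2/7) = +1; sign now +1; continue with (1/7)
reached (1/7) = 1, so the symbol is +1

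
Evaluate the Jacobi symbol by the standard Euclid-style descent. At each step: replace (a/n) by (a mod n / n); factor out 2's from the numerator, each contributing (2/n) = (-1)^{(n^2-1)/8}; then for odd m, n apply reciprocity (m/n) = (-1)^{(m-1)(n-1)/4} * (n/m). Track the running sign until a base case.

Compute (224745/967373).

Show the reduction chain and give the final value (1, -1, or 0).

reciprocity: (224745/967373) = +1·(967373/224745) since 224745 mod 4 = 1, 967373 mod 4 = 1; sign now +1
(967373/224745) = (68393/224745)   [reduce mod 224745]
reciprocity: (68393/224745) = +1·(224745/68393) since 68393 mod 4 = 1, 224745 mod 4 = 1; sign now +1
(224745/68393) = (19566/68393)   [reduce mod 68393]
19566 = 2^1·9783; (2/68393) = +1 since 68393 mod 8 = 1, so (19566/68393) = (+1)^1·(9783/68393); sign now +1
reciprocity: (9783/68393) = +1·(68393/9783) since 9783 mod 4 = 3, 68393 mod 4 = 1; sign now +1
(68393/9783) = (9695/9783)   [reduce mod 9783]
reciprocity: (9695/9783) = -1·(9783/9695) since 9695 mod 4 = 3, 9783 mod 4 = 3; sign now -1
(9783/9695) = (88/9695)   [reduce mod 9695]
88 = 2^3·11; (2/9695) = +1 since 9695 mod 8 = 7, so (88/9695) = (+1)^3·(11/9695); sign now -1
reciprocity: (11/9695) = -1·(9695/11) since 11 mod 4 = 3, 9695 mod 4 = 3; sign now +1
(9695/11) = (4/11)   [reduce mod 11]
4 = 2^2·1; (2/11) = -1 since 11 mod 8 = 3, so (4/11) = (-1)^2·(1/11); sign now +1
(1/11) = 1; final value = sign = +1

1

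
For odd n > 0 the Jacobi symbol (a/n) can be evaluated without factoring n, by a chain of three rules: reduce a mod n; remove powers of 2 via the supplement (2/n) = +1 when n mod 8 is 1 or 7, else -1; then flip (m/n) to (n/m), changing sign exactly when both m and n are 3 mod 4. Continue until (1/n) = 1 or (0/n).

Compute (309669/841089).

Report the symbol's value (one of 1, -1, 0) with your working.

reciprocity: (309669/841089) = +1·(841089/309669) since 309669 mod 4 = 1, 841089 mod 4 = 1; sign now +1
(841089/309669) = (221751/309669)   [reduce mod 309669]
reciprocity: (221751/309669) = +1·(309669/221751) since 221751 mod 4 = 3, 309669 mod 4 = 1; sign now +1
(309669/221751) = (87918/221751)   [reduce mod 221751]
87918 = 2^1·43959; (2/221751) = +1 since 221751 mod 8 = 7, so (87918/221751) = (+1)^1·(43959/221751); sign now +1
reciprocity: (43959/221751) = -1·(221751/43959) since 43959 mod 4 = 3, 221751 mod 4 = 3; sign now -1
(221751/43959) = (1956/43959)   [reduce mod 43959]
1956 = 2^2·489; (2/43959) = +1 since 43959 mod 8 = 7, so (1956/43959) = (+1)^2·(489/43959); sign now -1
reciprocity: (489/43959) = +1·(43959/489) since 489 mod 4 = 1, 43959 mod 4 = 3; sign now -1
(43959/489) = (438/489)   [reduce mod 489]
438 = 2^1·219; (2/489) = +1 since 489 mod 8 = 1, so (438/489) = (+1)^1·(219/489); sign now -1
reciprocity: (219/489) = +1·(489/219) since 219 mod 4 = 3, 489 mod 4 = 1; sign now -1
(489/219) = (51/219)   [reduce mod 219]
reciprocity: (51/219) = -1·(219/51) since 51 mod 4 = 3, 219 mod 4 = 3; sign now +1
(219/51) = (15/51)   [reduce mod 51]
reciprocity: (15/51) = -1·(51/15) since 15 mod 4 = 3, 51 mod 4 = 3; sign now -1
(51/15) = (6/15)   [reduce mod 15]
6 = 2^1·3; (2/15) = +1 since 15 mod 8 = 7, so (6/15) = (+1)^1·(3/15); sign now -1
reciprocity: (3/15) = -1·(15/3) since 3 mod 4 = 3, 15 mod 4 = 3; sign now +1
(15/3) = (0/3)   [reduce mod 3]
(0/3) = 0   [gcd(a, n) > 1]; final value = 0

0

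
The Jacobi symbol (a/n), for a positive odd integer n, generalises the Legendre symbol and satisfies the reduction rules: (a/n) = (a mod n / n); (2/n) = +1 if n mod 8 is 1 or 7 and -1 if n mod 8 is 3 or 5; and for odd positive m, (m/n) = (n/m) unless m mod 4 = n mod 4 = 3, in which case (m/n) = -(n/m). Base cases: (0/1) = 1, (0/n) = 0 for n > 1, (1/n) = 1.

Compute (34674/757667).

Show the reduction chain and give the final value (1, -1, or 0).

34674 = 2^1·17337; (2/757667) = -1 since 757667 mod 8 = 3, so (34674/757667) = (-1)^1·(17337/757667); sign now -1
reciprocity: (17337/757667) = +1·(757667/17337) since 17337 mod 4 = 1, 757667 mod 4 = 3; sign now -1
(757667/17337) = (12176/17337)   [reduce mod 17337]
12176 = 2^4·761; (2/17337) = +1 since 17337 mod 8 = 1, so (12176/17337) = (+1)^4·(761/17337); sign now -1
reciprocity: (761/17337) = +1·(17337/761) since 761 mod 4 = 1, 17337 mod 4 = 1; sign now -1
(17337/761) = (595/761)   [reduce mod 761]
reciprocity: (595/761) = +1·(761/595) since 595 mod 4 = 3, 761 mod 4 = 1; sign now -1
(761/595) = (166/595)   [reduce mod 595]
166 = 2^1·83; (2/595) = -1 since 595 mod 8 = 3, so (166/595) = (-1)^1·(83/595); sign now +1
reciprocity: (83/595) = -1·(595/83) since 83 mod 4 = 3, 595 mod 4 = 3; sign now -1
(595/83) = (14/83)   [reduce mod 83]
14 = 2^1·7; (2/83) = -1 since 83 mod 8 = 3, so (14/83) = (-1)^1·(7/83); sign now +1
reciprocity: (7/83) = -1·(83/7) since 7 mod 4 = 3, 83 mod 4 = 3; sign now -1
(83/7) = (6/7)   [reduce mod 7]
6 = 2^1·3; (2/7) = +1 since 7 mod 8 = 7, so (6/7) = (+1)^1·(3/7); sign now -1
reciprocity: (3/7) = -1·(7/3) since 3 mod 4 = 3, 7 mod 4 = 3; sign now +1
(7/3) = (1/3)   [reduce mod 3]
(1/3) = 1; final value = sign = +1

1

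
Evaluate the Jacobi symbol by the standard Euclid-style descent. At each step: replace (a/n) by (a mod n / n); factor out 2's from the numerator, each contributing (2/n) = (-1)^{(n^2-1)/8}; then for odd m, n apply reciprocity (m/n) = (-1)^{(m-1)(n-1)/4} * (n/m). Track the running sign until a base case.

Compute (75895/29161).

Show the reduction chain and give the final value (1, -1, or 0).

1

(75895/29161): 75895 mod 29161 = 17573, so (75895/29161) = (17573/29161)
flip (17573/29161) -> (29161/17573): both odd, 17573 mod 4 = 1, 29161 mod 4 = 1, so the flip contributes +1; sign now +1
(29161/17573): 29161 mod 17573 = 11588, so (29161/17573) = (11588/17573)
factor out 2^2: 11588 = 2^2·2897; with 17573 mod 8 = 5, (2/17573) = -1; sign now +1; continue with (2897/17573)
flip (2897/17573) -> (17573/2897): both odd, 2897 mod 4 = 1, 17573 mod 4 = 1, so the flip contributes +1; sign now +1
(17573/2897): 17573 mod 2897 = 191, so (17573/2897) = (191/2897)
flip (191/2897) -> (2897/191): both odd, 191 mod 4 = 3, 2897 mod 4 = 1, so the flip contributes +1; sign now +1
(2897/191): 2897 mod 191 = 32, so (2897/191) = (32/191)
factor out 2^5: 32 = 2^5·1; with 191 mod 8 = 7, (2/191) = +1; sign now +1; continue with (1/191)
reached (1/191) = 1, so the symbol is +1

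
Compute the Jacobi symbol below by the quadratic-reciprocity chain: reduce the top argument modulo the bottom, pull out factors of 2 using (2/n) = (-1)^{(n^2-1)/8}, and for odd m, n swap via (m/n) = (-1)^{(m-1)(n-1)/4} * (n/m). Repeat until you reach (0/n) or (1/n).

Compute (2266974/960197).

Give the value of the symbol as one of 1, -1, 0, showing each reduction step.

(2266974/960197) = (346580/960197)   [reduce mod 960197]
346580 = 2^2·86645; (2/960197) = -1 since 960197 mod 8 = 5, so (346580/960197) = (-1)^2·(86645/960197); sign now +1
reciprocity: (86645/960197) = +1·(960197/86645) since 86645 mod 4 = 1, 960197 mod 4 = 1; sign now +1
(960197/86645) = (7102/86645)   [reduce mod 86645]
7102 = 2^1·3551; (2/86645) = -1 since 86645 mod 8 = 5, so (7102/86645) = (-1)^1·(3551/86645); sign now -1
reciprocity: (3551/86645) = +1·(86645/3551) since 3551 mod 4 = 3, 86645 mod 4 = 1; sign now -1
(86645/3551) = (1421/3551)   [reduce mod 3551]
reciprocity: (1421/3551) = +1·(3551/1421) since 1421 mod 4 = 1, 3551 mod 4 = 3; sign now -1
(3551/1421) = (709/1421)   [reduce mod 1421]
reciprocity: (709/1421) = +1·(1421/709) since 709 mod 4 = 1, 1421 mod 4 = 1; sign now -1
(1421/709) = (3/709)   [reduce mod 709]
reciprocity: (3/709) = +1·(709/3) since 3 mod 4 = 3, 709 mod 4 = 1; sign now -1
(709/3) = (1/3)   [reduce mod 3]
(1/3) = 1; final value = sign = -1

-1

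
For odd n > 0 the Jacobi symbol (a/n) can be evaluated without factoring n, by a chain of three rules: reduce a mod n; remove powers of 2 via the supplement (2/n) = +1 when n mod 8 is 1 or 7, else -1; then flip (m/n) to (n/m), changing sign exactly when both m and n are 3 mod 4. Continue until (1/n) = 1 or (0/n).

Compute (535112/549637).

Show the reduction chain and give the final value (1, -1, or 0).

1

factor out 2^3: 535112 = 2^3·66889; with 549637 mod 8 = 5, (2/549637) = -1; sign now -1; continue with (66889/549637)
flip (66889/549637) -> (549637/66889): both odd, 66889 mod 4 = 1, 549637 mod 4 = 1, so the flip contributes +1; sign now -1
(549637/66889): 549637 mod 66889 = 14525, so (549637/66889) = (14525/66889)
flip (14525/66889) -> (66889/14525): both odd, 14525 mod 4 = 1, 66889 mod 4 = 1, so the flip contributes +1; sign now -1
(66889/14525): 66889 mod 14525 = 8789, so (66889/14525) = (8789/14525)
flip (8789/14525) -> (14525/8789): both odd, 8789 mod 4 = 1, 14525 mod 4 = 1, so the flip contributes +1; sign now -1
(14525/8789): 14525 mod 8789 = 5736, so (14525/8789) = (5736/8789)
factor out 2^3: 5736 = 2^3·717; with 8789 mod 8 = 5, (2/8789) = -1; sign now +1; continue with (717/8789)
flip (717/8789) -> (8789/717): both odd, 717 mod 4 = 1, 8789 mod 4 = 1, so the flip contributes +1; sign now +1
(8789/717): 8789 mod 717 = 185, so (8789/717) = (185/717)
flip (185/717) -> (717/185): both odd, 185 mod 4 = 1, 717 mod 4 = 1, so the flip contributes +1; sign now +1
(717/185): 717 mod 185 = 162, so (717/185) = (162/185)
factor out 2^1: 162 = 2^1·81; with 185 mod 8 = 1, (2/185) = +1; sign now +1; continue with (81/185)
flip (81/185) -> (185/81): both odd, 81 mod 4 = 1, 185 mod 4 = 1, so the flip contributes +1; sign now +1
(185/81): 185 mod 81 = 23, so (185/81) = (23/81)
flip (23/81) -> (81/23): both odd, 23 mod 4 = 3, 81 mod 4 = 1, so the flip contributes +1; sign now +1
(81/23): 81 mod 23 = 12, so (81/23) = (12/23)
factor out 2^2: 12 = 2^2·3; with 23 mod 8 = 7, (2/23) = +1; sign now +1; continue with (3/23)
flip (3/23) -> (23/3): both odd, 3 mod 4 = 3, 23 mod 4 = 3, so the flip contributes -1; sign now -1
(23/3): 23 mod 3 = 2, so (23/3) = (2/3)
factor out 2^1: 2 = 2^1·1; with 3 mod 8 = 3, (2/3) = -1; sign now +1; continue with (1/3)
reached (1/3) = 1, so the symbol is +1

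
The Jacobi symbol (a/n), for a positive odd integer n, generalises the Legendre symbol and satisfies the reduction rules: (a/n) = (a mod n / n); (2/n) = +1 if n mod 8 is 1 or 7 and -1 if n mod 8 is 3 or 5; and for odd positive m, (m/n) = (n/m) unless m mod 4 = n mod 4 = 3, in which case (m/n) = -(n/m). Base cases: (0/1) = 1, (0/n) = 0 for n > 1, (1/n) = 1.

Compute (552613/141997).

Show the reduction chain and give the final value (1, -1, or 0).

(552613/141997) = (126622/141997)   [reduce mod 141997]
126622 = 2^1·63311; (2/141997) = -1 since 141997 mod 8 = 5, so (126622/141997) = (-1)^1·(63311/141997); sign now -1
reciprocity: (63311/141997) = +1·(141997/63311) since 63311 mod 4 = 3, 141997 mod 4 = 1; sign now -1
(141997/63311) = (15375/63311)   [reduce mod 63311]
reciprocity: (15375/63311) = -1·(63311/15375) since 15375 mod 4 = 3, 63311 mod 4 = 3; sign now +1
(63311/15375) = (1811/15375)   [reduce mod 15375]
reciprocity: (1811/15375) = -1·(15375/1811) since 1811 mod 4 = 3, 15375 mod 4 = 3; sign now -1
(15375/1811) = (887/1811)   [reduce mod 1811]
reciprocity: (887/1811) = -1·(1811/887) since 887 mod 4 = 3, 1811 mod 4 = 3; sign now +1
(1811/887) = (37/887)   [reduce mod 887]
reciprocity: (37/887) = +1·(887/37) since 37 mod 4 = 1, 887 mod 4 = 3; sign now +1
(887/37) = (36/37)   [reduce mod 37]
36 = 2^2·9; (2/37) = -1 since 37 mod 8 = 5, so (36/37) = (-1)^2·(9/37); sign now +1
reciprocity: (9/37) = +1·(37/9) since 9 mod 4 = 1, 37 mod 4 = 1; sign now +1
(37/9) = (1/9)   [reduce mod 9]
(1/9) = 1; final value = sign = +1

1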